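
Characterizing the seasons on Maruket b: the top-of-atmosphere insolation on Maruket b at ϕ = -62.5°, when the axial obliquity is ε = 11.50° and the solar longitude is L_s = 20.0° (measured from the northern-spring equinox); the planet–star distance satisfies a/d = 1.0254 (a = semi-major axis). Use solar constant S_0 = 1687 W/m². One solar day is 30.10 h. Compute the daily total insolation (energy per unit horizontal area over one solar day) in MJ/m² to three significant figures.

Solar declination: sin δ = sin ε · sin L_s = sin 11.50° × sin 20.0° = 0.06819, so δ = +3.910°.
cos h₀ = −tan(-62.5°) tan(+3.910°) = 0.1313, h₀ = 1.4391 rad.
Bracket: h₀ sin ϕ sin δ + cos ϕ cos δ sin h₀ = 1.4391×-0.88701×0.06819 + 0.46175×0.99767×0.99134 = -0.087044 + 0.456685 = 0.369641.
Inverse-square distance factor (a/d)² = 1.0254² = 1.051445.
Q̄ = (S_0/π) × 1.051445 × [bracket] = (1687/π) × 1.051445 × 0.369641 = 208.70 W/m².
Daily total = Q̄ × 30.10 h × 3600 s/h = 208.70 × 30.10 × 3600 / 10⁶ = 22.61 MJ/m².

22.6 MJ/m²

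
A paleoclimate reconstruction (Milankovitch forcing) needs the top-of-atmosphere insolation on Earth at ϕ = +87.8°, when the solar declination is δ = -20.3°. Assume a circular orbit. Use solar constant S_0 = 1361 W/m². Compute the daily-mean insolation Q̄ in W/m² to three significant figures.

Q̄ ≈ 0.00 W/m²

cos h₀ = −tan(+87.8°) tan(-20.300°) = 9.6291 ≥ 1 ⇒ polar night, h₀ = 0 and Q̄ = 0.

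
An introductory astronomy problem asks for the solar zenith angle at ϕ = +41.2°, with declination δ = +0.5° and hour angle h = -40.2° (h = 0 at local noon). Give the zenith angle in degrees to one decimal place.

θ_z = 54.5°

cos θ_z = sin ϕ sin δ + cos ϕ cos δ cos h = 0.005748 + 0.574670 = 0.580418.
θ_z = arccos(0.580418) = 54.5°.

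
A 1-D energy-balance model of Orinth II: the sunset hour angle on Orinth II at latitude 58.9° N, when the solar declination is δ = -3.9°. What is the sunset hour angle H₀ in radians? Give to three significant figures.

H₀ = 1.46 rad

cos H₀ = −tan φ · tan δ = −tan(+58.9°) × tan(-3.900°) = 0.1130, so H₀ = 1.4575 rad = 83.51°.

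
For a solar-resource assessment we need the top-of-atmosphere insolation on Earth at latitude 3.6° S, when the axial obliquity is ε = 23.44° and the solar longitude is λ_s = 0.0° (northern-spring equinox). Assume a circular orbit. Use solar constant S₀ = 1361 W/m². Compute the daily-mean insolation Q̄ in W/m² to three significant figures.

Q̄ ≈ 432 W/m²

Solar declination: sin δ = sin ε · sin λ_s = sin 23.44° × sin 0.0° = 0.00000, so δ = +0.000°.
cos H₀ = −tan(-3.6°) tan(+0.000°) = 0.0000, H₀ = 1.5708 rad.
Bracket: H₀ sin φ sin δ + cos φ cos δ sin H₀ = 1.5708×-0.06279×0.00000 + 0.99803×1.00000×1.00000 = -0.000000 + 0.998030 = 0.998030.
Q̄ = (S₀/π) × [bracket] = (1361/π) × 0.998030 = 432.4 W/m².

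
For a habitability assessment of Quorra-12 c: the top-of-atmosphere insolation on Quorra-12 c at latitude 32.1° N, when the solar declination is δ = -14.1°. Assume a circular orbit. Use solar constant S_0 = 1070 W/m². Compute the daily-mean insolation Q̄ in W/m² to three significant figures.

Q̄ ≈ 214 W/m²

cos h₀ = −tan(+32.1°) tan(-14.100°) = 0.1576, h₀ = 1.4126 rad.
Bracket: h₀ sin ϕ sin δ + cos ϕ cos δ sin h₀ = 1.4126×0.53140×-0.24362 + 0.84712×0.96987×0.98751 = -0.182875 + 0.811335 = 0.628460.
Q̄ = (S_0/π) × [bracket] = (1070/π) × 0.628460 = 214.0 W/m².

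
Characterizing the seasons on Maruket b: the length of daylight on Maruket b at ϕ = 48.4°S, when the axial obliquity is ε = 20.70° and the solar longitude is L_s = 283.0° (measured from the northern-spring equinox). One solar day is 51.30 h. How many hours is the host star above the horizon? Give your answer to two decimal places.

32.61 h

Solar declination: sin δ = sin ε · sin L_s = sin 20.70° × sin 283.0° = -0.34442, so δ = -20.146°.
cos h₀ = −tan ϕ · tan δ = −tan(-48.4°) × tan(-20.146°) = -0.4132, so h₀ = 1.9968 rad = 114.41°.
Daylight = 2h₀/(2π) × 51.30 h = (1.9968/π) × 51.30 = 32.61 h.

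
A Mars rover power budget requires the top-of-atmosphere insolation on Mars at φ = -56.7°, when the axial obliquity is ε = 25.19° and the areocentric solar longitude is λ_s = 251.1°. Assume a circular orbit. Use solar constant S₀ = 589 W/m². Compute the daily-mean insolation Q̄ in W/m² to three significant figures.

sin δ = sin 25.19° × sin 251.1° = -0.40267, so δ = -23.745°.
cos H₀ = −tan(-56.7°) tan(-23.745°) = -0.6697, H₀ = 2.3046 rad.
Bracket: H₀ sin φ sin δ + cos φ cos δ sin H₀ = 2.3046×-0.83581×-0.40267 + 0.54902×0.91534×0.74262 = 0.775626 + 0.373196 = 1.148822.
Q̄ = (S₀/π) × [bracket] = (589/π) × 1.148822 = 215.4 W/m².

Q̄ ≈ 215 W/m²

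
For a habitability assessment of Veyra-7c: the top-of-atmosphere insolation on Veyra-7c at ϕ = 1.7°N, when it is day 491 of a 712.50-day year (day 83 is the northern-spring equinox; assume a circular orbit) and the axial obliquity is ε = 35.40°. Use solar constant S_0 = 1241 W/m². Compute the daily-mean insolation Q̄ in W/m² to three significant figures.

Solar longitude: L_s = 360° × (491 − 83)/712.50 = 206.147°.
sin δ = sin 35.40° × sin 206.147° = -0.25528, so δ = -14.790°.
cos h₀ = −tan(+1.7°) tan(-14.790°) = 0.0078, h₀ = 1.5630 rad.
Bracket: h₀ sin ϕ sin δ + cos ϕ cos δ sin h₀ = 1.5630×0.02967×-0.25528 + 0.99956×0.96687×0.99997 = -0.011838 + 0.966416 = 0.954578.
Q̄ = (S_0/π) × [bracket] = (1241/π) × 0.954578 = 377.1 W/m².

Q̄ ≈ 377 W/m²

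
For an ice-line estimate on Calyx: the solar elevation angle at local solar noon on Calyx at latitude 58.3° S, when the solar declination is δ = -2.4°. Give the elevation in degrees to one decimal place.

34.1°

At local noon the hour angle is zero, so the zenith angle equals |φ − δ| = |-58.3° − (-2.400°)| = 55.900°.
Elevation = 90° − 55.900° = 34.1°.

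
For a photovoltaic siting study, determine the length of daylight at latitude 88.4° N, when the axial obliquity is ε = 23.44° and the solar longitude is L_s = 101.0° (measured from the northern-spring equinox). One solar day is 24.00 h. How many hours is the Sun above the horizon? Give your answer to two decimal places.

Solar declination: sin δ = sin ε · sin L_s = sin 23.44° × sin 101.0° = 0.39048, so δ = +22.984°.
Sunrise equation: cos h₀ = −tan ϕ · tan δ = -15.1849 ≤ −1, so the Sun never sets (polar day) and h₀ = π.
Daylight = 2h₀/(2π) × 24.00 h = (3.1416/π) × 24.00 = 24.00 h.

24.00 h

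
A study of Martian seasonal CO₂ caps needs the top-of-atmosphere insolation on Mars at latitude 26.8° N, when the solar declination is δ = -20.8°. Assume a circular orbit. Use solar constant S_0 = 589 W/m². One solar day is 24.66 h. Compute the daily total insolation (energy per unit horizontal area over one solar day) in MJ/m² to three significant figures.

cos h₀ = −tan(+26.8°) tan(-20.800°) = 0.1919, h₀ = 1.3777 rad.
Bracket: h₀ sin ϕ sin δ + cos ϕ cos δ sin h₀ = 1.3777×0.45088×-0.35511 + 0.89259×0.93483×0.98142 = -0.220586 + 0.818916 = 0.598330.
Q̄ = (S_0/π) × [bracket] = (589/π) × 0.598330 = 112.18 W/m².
Daily total = Q̄ × 24.66 h × 3600 s/h = 112.18 × 24.66 × 3600 / 10⁶ = 9.959 MJ/m².

9.96 MJ/m²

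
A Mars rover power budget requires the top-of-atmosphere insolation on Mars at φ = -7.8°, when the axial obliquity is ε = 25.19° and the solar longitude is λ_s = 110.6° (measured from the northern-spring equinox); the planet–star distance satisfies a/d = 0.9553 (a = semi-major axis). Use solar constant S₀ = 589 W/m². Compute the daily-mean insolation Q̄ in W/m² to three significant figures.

Solar declination: sin δ = sin ε · sin λ_s = sin 25.19° × sin 110.6° = 0.39841, so δ = +23.479°.
cos H₀ = −tan(-7.8°) tan(+23.479°) = 0.0595, H₀ = 1.5113 rad.
Bracket: H₀ sin φ sin δ + cos φ cos δ sin H₀ = 1.5113×-0.13572×0.39841 + 0.99075×0.91721×0.99823 = -0.081719 + 0.907117 = 0.825398.
Inverse-square distance factor (a/d)² = 0.9553² = 0.912598.
Q̄ = (S₀/π) × 0.912598 × [bracket] = (589/π) × 0.912598 × 0.825398 = 141.2 W/m².

Q̄ ≈ 141 W/m²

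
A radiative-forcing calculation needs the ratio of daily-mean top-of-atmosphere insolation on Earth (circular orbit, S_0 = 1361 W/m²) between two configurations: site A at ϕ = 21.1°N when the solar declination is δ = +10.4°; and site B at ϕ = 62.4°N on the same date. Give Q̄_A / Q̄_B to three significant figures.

Q̄_A / Q̄_B ≈ 1.39

— Configuration A (ϕ=+21.1°):
cos h₀ = −tan(+21.1°) tan(+10.400°) = -0.0708, h₀ = 1.6417 rad.
Bracket: h₀ sin ϕ sin δ + cos ϕ cos δ sin h₀ = 1.6417×0.36000×0.18052 + 0.93295×0.98357×0.99749 = 0.106689 + 0.915318 = 1.022007.
Q̄ = (S_0/π) × [bracket] = (1361/π) × 1.022007 = 442.75 W/m².
— Configuration B (ϕ=+62.4°):
cos h₀ = −tan(+62.4°) tan(+10.400°) = -0.3511, h₀ = 1.9295 rad.
Bracket: h₀ sin ϕ sin δ + cos ϕ cos δ sin h₀ = 1.9295×0.88620×0.18052 + 0.46330×0.98357×0.93635 = 0.308675 + 0.426683 = 0.735358.
Q̄ = (S_0/π) × [bracket] = (1361/π) × 0.735358 = 318.57 W/m².
Ratio Q̄_A / Q̄_B = 442.75 / 318.57 = 1.390.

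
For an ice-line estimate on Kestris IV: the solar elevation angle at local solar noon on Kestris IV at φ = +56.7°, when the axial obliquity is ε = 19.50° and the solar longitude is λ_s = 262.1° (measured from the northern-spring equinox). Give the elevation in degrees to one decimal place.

Solar declination: sin δ = sin ε · sin λ_s = sin 19.50° × sin 262.1° = -0.33064, so δ = -19.308°.
At local noon the hour angle is zero, so the zenith angle equals |φ − δ| = |+56.7° − (-19.308°)| = 76.008°.
Elevation = 90° − 76.008° = 14.0°.

14.0°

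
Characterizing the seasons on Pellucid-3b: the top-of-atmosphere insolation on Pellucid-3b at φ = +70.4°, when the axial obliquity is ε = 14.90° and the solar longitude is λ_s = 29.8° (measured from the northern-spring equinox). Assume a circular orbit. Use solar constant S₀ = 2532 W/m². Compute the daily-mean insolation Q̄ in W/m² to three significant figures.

Q̄ ≈ 438 W/m²

Solar declination: sin δ = sin ε · sin λ_s = sin 14.90° × sin 29.8° = 0.12779, so δ = +7.342°.
cos H₀ = −tan(+70.4°) tan(+7.342°) = -0.3618, H₀ = 1.9410 rad.
Bracket: H₀ sin φ sin δ + cos φ cos δ sin H₀ = 1.9410×0.94206×0.12779 + 0.33545×0.99180×0.93224 = 0.233669 + 0.310156 = 0.543825.
Q̄ = (S₀/π) × [bracket] = (2532/π) × 0.543825 = 438.3 W/m².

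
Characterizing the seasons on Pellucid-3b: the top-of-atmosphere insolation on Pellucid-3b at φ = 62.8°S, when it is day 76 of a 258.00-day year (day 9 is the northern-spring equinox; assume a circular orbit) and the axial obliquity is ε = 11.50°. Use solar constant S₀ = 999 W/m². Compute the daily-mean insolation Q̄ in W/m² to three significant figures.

Solar longitude: λ_s = 360° × (76 − 9)/258.00 = 93.488°.
sin δ = sin 11.50° × sin 93.488° = 0.19900, so δ = +11.478°.
cos H₀ = −tan(-62.8°) tan(+11.478°) = 0.3951, H₀ = 1.1646 rad.
Bracket: H₀ sin φ sin δ + cos φ cos δ sin H₀ = 1.1646×-0.88942×0.19900 + 0.45710×0.98000×0.91863 = -0.206128 + 0.411508 = 0.205380.
Q̄ = (S₀/π) × [bracket] = (999/π) × 0.205380 = 65.31 W/m².

Q̄ ≈ 65.3 W/m²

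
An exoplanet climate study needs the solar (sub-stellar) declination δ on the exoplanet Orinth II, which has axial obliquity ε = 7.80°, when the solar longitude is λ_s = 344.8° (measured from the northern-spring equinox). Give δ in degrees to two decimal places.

sin δ = sin ε · sin λ_s = sin 7.80° × sin 344.8° = -0.035583.
δ = arcsin(-0.035583) = -2.04°.

δ = -2.04°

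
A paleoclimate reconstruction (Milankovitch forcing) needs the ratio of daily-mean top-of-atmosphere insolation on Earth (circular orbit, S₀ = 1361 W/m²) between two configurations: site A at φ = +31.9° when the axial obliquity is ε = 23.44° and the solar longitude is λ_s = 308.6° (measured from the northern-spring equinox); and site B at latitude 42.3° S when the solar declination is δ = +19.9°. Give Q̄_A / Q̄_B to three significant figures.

— Configuration A (φ=+31.9°):
Solar declination: sin δ = sin ε · sin λ_s = sin 23.44° × sin 308.6° = -0.31088, so δ = -18.112°.
cos H₀ = −tan(+31.9°) tan(-18.112°) = 0.2036, H₀ = 1.3658 rad.
Bracket: H₀ sin φ sin δ + cos φ cos δ sin H₀ = 1.3658×0.52844×-0.31088 + 0.84897×0.95045×0.97906 = -0.224376 + 0.790007 = 0.565631.
Q̄ = (S₀/π) × [bracket] = (1361/π) × 0.565631 = 245.04 W/m².
— Configuration B (φ=-42.3°):
cos H₀ = −tan(-42.3°) tan(+19.900°) = 0.3294, H₀ = 1.2351 rad.
Bracket: H₀ sin φ sin δ + cos φ cos δ sin H₀ = 1.2351×-0.67301×0.34038 + 0.73963×0.94029×0.94419 = -0.282936 + 0.656653 = 0.373717.
Q̄ = (S₀/π) × [bracket] = (1361/π) × 0.373717 = 161.90 W/m².
Ratio Q̄_A / Q̄_B = 245.04 / 161.90 = 1.514.

Q̄_A / Q̄_B ≈ 1.51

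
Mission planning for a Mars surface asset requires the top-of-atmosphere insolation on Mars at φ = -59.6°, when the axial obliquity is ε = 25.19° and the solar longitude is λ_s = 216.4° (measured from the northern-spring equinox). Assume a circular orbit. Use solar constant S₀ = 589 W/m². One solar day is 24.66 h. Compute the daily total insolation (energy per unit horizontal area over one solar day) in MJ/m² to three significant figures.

14.7 MJ/m²

Solar declination: sin δ = sin ε · sin λ_s = sin 25.19° × sin 216.4° = -0.25257, so δ = -14.630°.
cos H₀ = −tan(-59.6°) tan(-14.630°) = -0.4449, H₀ = 2.0319 rad.
Bracket: H₀ sin φ sin δ + cos φ cos δ sin H₀ = 2.0319×-0.86251×-0.25257 + 0.50603×0.96758×0.89557 = 0.442638 + 0.438493 = 0.881131.
Q̄ = (S₀/π) × [bracket] = (589/π) × 0.881131 = 165.20 W/m².
Daily total = Q̄ × 24.66 h × 3600 s/h = 165.20 × 24.66 × 3600 / 10⁶ = 14.67 MJ/m².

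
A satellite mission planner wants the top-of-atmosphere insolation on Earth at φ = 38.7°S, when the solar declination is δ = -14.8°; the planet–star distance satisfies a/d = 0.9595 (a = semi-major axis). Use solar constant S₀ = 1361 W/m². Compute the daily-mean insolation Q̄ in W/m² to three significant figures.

cos H₀ = −tan(-38.7°) tan(-14.800°) = -0.2117, H₀ = 1.7841 rad.
Bracket: H₀ sin φ sin δ + cos φ cos δ sin H₀ = 1.7841×-0.62524×-0.25545 + 0.78043×0.96682×0.97734 = 0.284952 + 0.737438 = 1.022390.
Inverse-square distance factor (a/d)² = 0.9595² = 0.920640.
Q̄ = (S₀/π) × 0.920640 × [bracket] = (1361/π) × 0.920640 × 1.022390 = 407.8 W/m².

Q̄ ≈ 408 W/m²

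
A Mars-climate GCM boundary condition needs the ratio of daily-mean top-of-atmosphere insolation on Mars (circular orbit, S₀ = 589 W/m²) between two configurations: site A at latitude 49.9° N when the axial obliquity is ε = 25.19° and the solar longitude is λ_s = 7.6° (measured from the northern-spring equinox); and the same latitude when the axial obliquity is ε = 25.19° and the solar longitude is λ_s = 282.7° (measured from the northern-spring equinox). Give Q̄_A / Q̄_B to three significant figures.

Q̄_A / Q̄_B ≈ 4.06

— Configuration A (φ=+49.9°):
Solar declination: sin δ = sin ε · sin λ_s = sin 25.19° × sin 7.6° = 0.05629, so δ = +3.227°.
cos H₀ = −tan(+49.9°) tan(+3.227°) = -0.0670, H₀ = 1.6378 rad.
Bracket: H₀ sin φ sin δ + cos φ cos δ sin H₀ = 1.6378×0.76492×0.05629 + 0.64412×0.99841×0.99776 = 0.070519 + 0.641655 = 0.712174.
Q̄ = (S₀/π) × [bracket] = (589/π) × 0.712174 = 133.52 W/m².
— Configuration B (φ=+49.9°):
Solar declination: sin δ = sin ε · sin λ_s = sin 25.19° × sin 282.7° = -0.41521, so δ = -24.532°.
cos H₀ = −tan(+49.9°) tan(-24.532°) = 0.5420, H₀ = 0.9980 rad.
Bracket: H₀ sin φ sin δ + cos φ cos δ sin H₀ = 0.9980×0.76492×-0.41521 + 0.64412×0.90973×0.84038 = -0.316967 + 0.492442 = 0.175475.
Q̄ = (S₀/π) × [bracket] = (589/π) × 0.175475 = 32.899 W/m².
Ratio Q̄_A / Q̄_B = 133.52 / 32.899 = 4.058.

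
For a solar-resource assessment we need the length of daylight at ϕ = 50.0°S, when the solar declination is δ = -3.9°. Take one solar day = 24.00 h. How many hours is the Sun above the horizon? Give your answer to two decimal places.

12.62 h

cos h₀ = −tan ϕ · tan δ = −tan(-50.0°) × tan(-3.900°) = -0.0812, so h₀ = 1.6521 rad = 94.66°.
Daylight = 2h₀/(2π) × 24.00 h = (1.6521/π) × 24.00 = 12.62 h.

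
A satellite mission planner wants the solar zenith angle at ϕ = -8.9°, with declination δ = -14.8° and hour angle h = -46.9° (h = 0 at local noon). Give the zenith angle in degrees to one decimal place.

cos θ_z = sin ϕ sin δ + cos ϕ cos δ cos h = 0.039520 + 0.652651 = 0.692171.
θ_z = arccos(0.692171) = 46.2°.

θ_z = 46.2°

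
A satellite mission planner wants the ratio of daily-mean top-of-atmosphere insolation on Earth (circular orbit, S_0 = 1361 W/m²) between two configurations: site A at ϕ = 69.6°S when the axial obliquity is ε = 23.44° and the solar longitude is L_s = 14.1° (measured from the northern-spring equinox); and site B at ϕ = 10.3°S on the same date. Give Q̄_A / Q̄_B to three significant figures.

Q̄_A / Q̄_B ≈ 0.227

— Configuration A (ϕ=-69.6°):
Solar declination: sin δ = sin ε · sin L_s = sin 23.44° × sin 14.1° = 0.09691, so δ = +5.561°.
cos h₀ = −tan(-69.6°) tan(+5.561°) = 0.2618, h₀ = 1.3059 rad.
Bracket: h₀ sin ϕ sin δ + cos ϕ cos δ sin h₀ = 1.3059×-0.93728×0.09691 + 0.34857×0.99529×0.96512 = -0.118617 + 0.334827 = 0.216210.
Q̄ = (S_0/π) × [bracket] = (1361/π) × 0.216210 = 93.666 W/m².
— Configuration B (ϕ=-10.3°):
cos h₀ = −tan(-10.3°) tan(+5.561°) = 0.0177, h₀ = 1.5531 rad.
Bracket: h₀ sin ϕ sin δ + cos ϕ cos δ sin h₀ = 1.5531×-0.17880×0.09691 + 0.98389×0.99529×0.99984 = -0.026911 + 0.979099 = 0.952188.
Q̄ = (S_0/π) × [bracket] = (1361/π) × 0.952188 = 412.51 W/m².
Ratio Q̄_A / Q̄_B = 93.666 / 412.51 = 0.2271.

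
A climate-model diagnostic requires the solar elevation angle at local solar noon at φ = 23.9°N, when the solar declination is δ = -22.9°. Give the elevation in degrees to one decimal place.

At local noon the hour angle is zero, so the zenith angle equals |φ − δ| = |+23.9° − (-22.900°)| = 46.800°.
Elevation = 90° − 46.800° = 43.2°.

43.2°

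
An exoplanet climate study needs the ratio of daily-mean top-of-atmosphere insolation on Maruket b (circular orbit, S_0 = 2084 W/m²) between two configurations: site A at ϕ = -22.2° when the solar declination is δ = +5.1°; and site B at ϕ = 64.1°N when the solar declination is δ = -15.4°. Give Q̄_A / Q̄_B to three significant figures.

Q̄_A / Q̄_B ≈ 7.52

— Configuration A (ϕ=-22.2°):
cos h₀ = −tan(-22.2°) tan(+5.100°) = 0.0364, h₀ = 1.5344 rad.
Bracket: h₀ sin ϕ sin δ + cos ϕ cos δ sin h₀ = 1.5344×-0.37784×0.08889 + 0.92587×0.99604×0.99934 = -0.051535 + 0.921595 = 0.870060.
Q̄ = (S_0/π) × [bracket] = (2084/π) × 0.870060 = 577.16 W/m².
— Configuration B (ϕ=+64.1°):
cos h₀ = −tan(+64.1°) tan(-15.400°) = 0.5673, h₀ = 0.9676 rad.
Bracket: h₀ sin ϕ sin δ + cos ϕ cos δ sin h₀ = 0.9676×0.89956×-0.26556 + 0.43680×0.96410×0.82354 = -0.231147 + 0.346808 = 0.115661.
Q̄ = (S_0/π) × [bracket] = (2084/π) × 0.115661 = 76.725 W/m².
Ratio Q̄_A / Q̄_B = 577.16 / 76.725 = 7.522.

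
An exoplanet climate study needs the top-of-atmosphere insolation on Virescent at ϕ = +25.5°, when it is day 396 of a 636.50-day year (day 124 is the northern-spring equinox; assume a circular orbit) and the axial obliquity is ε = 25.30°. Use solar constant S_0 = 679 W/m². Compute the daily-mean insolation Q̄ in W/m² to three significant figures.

Q̄ ≈ 220 W/m²

Solar longitude: L_s = 360° × (396 − 124)/636.50 = 153.841°.
sin δ = sin 25.30° × sin 153.841° = 0.18840, so δ = +10.860°.
cos h₀ = −tan(+25.5°) tan(+10.860°) = -0.0915, h₀ = 1.6624 rad.
Bracket: h₀ sin ϕ sin δ + cos ϕ cos δ sin h₀ = 1.6624×0.43051×0.18840 + 0.90259×0.98209×0.99580 = 0.134834 + 0.882702 = 1.017536.
Q̄ = (S_0/π) × [bracket] = (679/π) × 1.017536 = 219.9 W/m².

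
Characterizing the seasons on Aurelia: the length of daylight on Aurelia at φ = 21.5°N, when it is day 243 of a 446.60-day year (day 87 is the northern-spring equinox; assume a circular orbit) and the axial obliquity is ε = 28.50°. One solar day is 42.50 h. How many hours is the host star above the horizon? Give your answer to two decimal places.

Solar longitude: λ_s = 360° × (243 − 87)/446.60 = 125.750°.
sin δ = sin 28.50° × sin 125.750° = 0.38725, so δ = +22.783°.
cos H₀ = −tan φ · tan δ = −tan(+21.5°) × tan(+22.783°) = -0.1655, so H₀ = 1.7370 rad = 99.52°.
Daylight = 2H₀/(2π) × 42.50 h = (1.7370/π) × 42.50 = 23.50 h.

23.50 h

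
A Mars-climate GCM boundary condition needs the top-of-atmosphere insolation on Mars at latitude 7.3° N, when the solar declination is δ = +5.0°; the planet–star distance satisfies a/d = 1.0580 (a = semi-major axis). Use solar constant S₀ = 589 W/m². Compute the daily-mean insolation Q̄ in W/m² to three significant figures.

Q̄ ≈ 211 W/m²

cos H₀ = −tan(+7.3°) tan(+5.000°) = -0.0112, H₀ = 1.5820 rad.
Bracket: H₀ sin φ sin δ + cos φ cos δ sin H₀ = 1.5820×0.12706×0.08716 + 0.99189×0.99619×0.99994 = 0.017520 + 0.988052 = 1.005572.
Inverse-square distance factor (a/d)² = 1.0580² = 1.119364.
Q̄ = (S₀/π) × 1.119364 × [bracket] = (589/π) × 1.119364 × 1.005572 = 211.0 W/m².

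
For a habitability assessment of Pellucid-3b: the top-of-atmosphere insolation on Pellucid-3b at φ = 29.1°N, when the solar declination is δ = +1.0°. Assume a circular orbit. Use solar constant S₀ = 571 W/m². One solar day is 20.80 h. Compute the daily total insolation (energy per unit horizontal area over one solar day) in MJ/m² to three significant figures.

cos H₀ = −tan(+29.1°) tan(+1.000°) = -0.0097, H₀ = 1.5805 rad.
Bracket: H₀ sin φ sin δ + cos φ cos δ sin H₀ = 1.5805×0.48634×0.01745 + 0.87377×0.99985×0.99995 = 0.013413 + 0.873595 = 0.887008.
Q̄ = (S₀/π) × [bracket] = (571/π) × 0.887008 = 161.22 W/m².
Daily total = Q̄ × 20.80 h × 3600 s/h = 161.22 × 20.80 × 3600 / 10⁶ = 12.07 MJ/m².

12.1 MJ/m²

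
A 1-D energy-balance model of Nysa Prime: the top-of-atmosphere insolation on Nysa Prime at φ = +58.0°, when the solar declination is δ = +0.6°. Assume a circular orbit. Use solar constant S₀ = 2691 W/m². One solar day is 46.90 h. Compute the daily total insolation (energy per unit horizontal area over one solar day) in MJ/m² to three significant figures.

78.7 MJ/m²

cos H₀ = −tan(+58.0°) tan(+0.600°) = -0.0168, H₀ = 1.5876 rad.
Bracket: H₀ sin φ sin δ + cos φ cos δ sin H₀ = 1.5876×0.84805×0.01047 + 0.52992×0.99995×0.99986 = 0.014096 + 0.529819 = 0.543915.
Q̄ = (S₀/π) × [bracket] = (2691/π) × 0.543915 = 465.90 W/m².
Daily total = Q̄ × 46.90 h × 3600 s/h = 465.90 × 46.90 × 3600 / 10⁶ = 78.66 MJ/m².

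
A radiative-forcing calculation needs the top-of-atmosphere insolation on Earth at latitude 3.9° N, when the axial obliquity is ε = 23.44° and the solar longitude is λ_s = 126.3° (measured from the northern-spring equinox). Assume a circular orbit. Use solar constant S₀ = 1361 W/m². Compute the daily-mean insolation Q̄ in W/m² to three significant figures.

Q̄ ≈ 424 W/m²

Solar declination: sin δ = sin ε · sin λ_s = sin 23.44° × sin 126.3° = 0.32059, so δ = +18.699°.
cos H₀ = −tan(+3.9°) tan(+18.699°) = -0.0231, H₀ = 1.5939 rad.
Bracket: H₀ sin φ sin δ + cos φ cos δ sin H₀ = 1.5939×0.06802×0.32059 + 0.99768×0.94722×0.99973 = 0.034757 + 0.944767 = 0.979524.
Q̄ = (S₀/π) × [bracket] = (1361/π) × 0.979524 = 424.3 W/m².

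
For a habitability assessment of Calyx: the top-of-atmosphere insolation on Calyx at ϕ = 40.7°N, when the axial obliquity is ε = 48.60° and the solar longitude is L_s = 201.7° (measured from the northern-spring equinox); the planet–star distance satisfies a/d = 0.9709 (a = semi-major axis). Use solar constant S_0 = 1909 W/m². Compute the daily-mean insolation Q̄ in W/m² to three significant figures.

Solar declination: sin δ = sin ε · sin L_s = sin 48.60° × sin 201.7° = -0.27735, so δ = -16.102°.
cos h₀ = −tan(+40.7°) tan(-16.102°) = 0.2483, h₀ = 1.3199 rad.
Bracket: h₀ sin ϕ sin δ + cos ϕ cos δ sin h₀ = 1.3199×0.65210×-0.27735 + 0.75813×0.96077×0.96868 = -0.238717 + 0.705575 = 0.466858.
Inverse-square distance factor (a/d)² = 0.9709² = 0.942647.
Q̄ = (S_0/π) × 0.942647 × [bracket] = (1909/π) × 0.942647 × 0.466858 = 267.4 W/m².

Q̄ ≈ 267 W/m²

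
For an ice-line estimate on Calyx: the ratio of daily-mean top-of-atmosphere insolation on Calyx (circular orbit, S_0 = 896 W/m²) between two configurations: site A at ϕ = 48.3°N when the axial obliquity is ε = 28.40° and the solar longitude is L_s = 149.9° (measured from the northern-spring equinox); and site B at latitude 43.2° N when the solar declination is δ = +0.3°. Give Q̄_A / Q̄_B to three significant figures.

— Configuration A (ϕ=+48.3°):
Solar declination: sin δ = sin ε · sin L_s = sin 28.40° × sin 149.9° = 0.23853, so δ = +13.800°.
cos h₀ = −tan(+48.3°) tan(+13.800°) = -0.2757, h₀ = 1.8501 rad.
Bracket: h₀ sin ϕ sin δ + cos ϕ cos δ sin h₀ = 1.8501×0.74664×0.23853 + 0.66523×0.97113×0.96125 = 0.329495 + 0.620991 = 0.950486.
Q̄ = (S_0/π) × [bracket] = (896/π) × 0.950486 = 271.08 W/m².
— Configuration B (ϕ=+43.2°):
cos h₀ = −tan(+43.2°) tan(+0.300°) = -0.0049, h₀ = 1.5757 rad.
Bracket: h₀ sin ϕ sin δ + cos ϕ cos δ sin h₀ = 1.5757×0.68455×0.00524 + 0.72897×0.99999×0.99999 = 0.005652 + 0.728955 = 0.734607.
Q̄ = (S_0/π) × [bracket] = (896/π) × 0.734607 = 209.51 W/m².
Ratio Q̄_A / Q̄_B = 271.08 / 209.51 = 1.294.

Q̄_A / Q̄_B ≈ 1.29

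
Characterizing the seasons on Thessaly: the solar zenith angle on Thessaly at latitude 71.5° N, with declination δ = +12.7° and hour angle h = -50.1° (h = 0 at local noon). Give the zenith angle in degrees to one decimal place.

θ_z = 66.0°

cos θ_z = sin φ sin δ + cos φ cos δ cos h = 0.208485 + 0.198555 = 0.407040.
θ_z = arccos(0.407040) = 66.0°.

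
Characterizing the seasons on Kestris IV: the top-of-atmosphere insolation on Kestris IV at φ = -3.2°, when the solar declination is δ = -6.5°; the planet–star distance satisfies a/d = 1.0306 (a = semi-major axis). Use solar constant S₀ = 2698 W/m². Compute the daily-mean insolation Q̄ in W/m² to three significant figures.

Q̄ ≈ 914 W/m²

cos H₀ = −tan(-3.2°) tan(-6.500°) = -0.0064, H₀ = 1.5772 rad.
Bracket: H₀ sin φ sin δ + cos φ cos δ sin H₀ = 1.5772×-0.05582×-0.11320 + 0.99844×0.99357×0.99998 = 0.009966 + 0.992000 = 1.001966.
Inverse-square distance factor (a/d)² = 1.0306² = 1.062136.
Q̄ = (S₀/π) × 1.062136 × [bracket] = (2698/π) × 1.062136 × 1.001966 = 914.0 W/m².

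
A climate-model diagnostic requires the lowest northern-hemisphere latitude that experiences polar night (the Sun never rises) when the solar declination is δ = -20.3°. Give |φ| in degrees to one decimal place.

Polar night requires cos H₀ = −tan φ tan δ ≥ 1, i.e. tan φ tan δ ≤ −1.
The boundary is |tan φ| · |tan δ| = 1, so |φ| = 90° − |δ| = 90° − 20.3° = 69.7° in the northern hemisphere.

|φ| = 69.7°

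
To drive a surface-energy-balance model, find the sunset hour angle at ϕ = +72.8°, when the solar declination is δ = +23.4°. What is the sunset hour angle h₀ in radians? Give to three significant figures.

h₀ = 3.14 rad

Sunrise equation: cos h₀ = −tan ϕ · tan δ = -1.3980 ≤ −1, so the Sun never sets (polar day) and h₀ = π.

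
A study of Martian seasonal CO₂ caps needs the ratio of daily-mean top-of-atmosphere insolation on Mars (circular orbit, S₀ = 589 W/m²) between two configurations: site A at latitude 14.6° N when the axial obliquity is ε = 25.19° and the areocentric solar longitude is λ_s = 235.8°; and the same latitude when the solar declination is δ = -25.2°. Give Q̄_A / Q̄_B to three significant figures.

Q̄_A / Q̄_B ≈ 1.08

— Configuration A (φ=+14.6°):
sin δ = sin 25.19° × sin 235.8° = -0.35202, so δ = -20.611°.
cos H₀ = −tan(+14.6°) tan(-20.611°) = 0.0980, H₀ = 1.4727 rad.
Bracket: H₀ sin φ sin δ + cos φ cos δ sin H₀ = 1.4727×0.25207×-0.35202 + 0.96771×0.93599×0.99519 = -0.130678 + 0.901410 = 0.770732.
Q̄ = (S₀/π) × [bracket] = (589/π) × 0.770732 = 144.50 W/m².
— Configuration B (φ=+14.6°):
cos H₀ = −tan(+14.6°) tan(-25.200°) = 0.1226, H₀ = 1.4479 rad.
Bracket: H₀ sin φ sin δ + cos φ cos δ sin H₀ = 1.4479×0.25207×-0.42578 + 0.96771×0.90483×0.99246 = -0.155398 + 0.869011 = 0.713613.
Q̄ = (S₀/π) × [bracket] = (589/π) × 0.713613 = 133.79 W/m².
Ratio Q̄_A / Q̄_B = 144.50 / 133.79 = 1.080.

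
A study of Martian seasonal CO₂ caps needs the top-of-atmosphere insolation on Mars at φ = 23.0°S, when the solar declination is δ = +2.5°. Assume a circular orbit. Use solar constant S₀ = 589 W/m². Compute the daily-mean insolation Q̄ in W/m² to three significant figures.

cos H₀ = −tan(-23.0°) tan(+2.500°) = 0.0185, H₀ = 1.5523 rad.
Bracket: H₀ sin φ sin δ + cos φ cos δ sin H₀ = 1.5523×-0.39073×0.04362 + 0.92050×0.99905×0.99983 = -0.026457 + 0.919469 = 0.893012.
Q̄ = (S₀/π) × [bracket] = (589/π) × 0.893012 = 167.4 W/m².

Q̄ ≈ 167 W/m²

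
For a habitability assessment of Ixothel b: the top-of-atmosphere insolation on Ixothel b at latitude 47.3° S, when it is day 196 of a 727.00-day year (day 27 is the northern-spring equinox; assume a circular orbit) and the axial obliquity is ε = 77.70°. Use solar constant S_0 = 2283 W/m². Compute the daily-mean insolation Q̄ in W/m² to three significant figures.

Q̄ ≈ 0.00 W/m²

Solar longitude: L_s = 360° × (196 − 27)/727.00 = 83.686°.
sin δ = sin 77.70° × sin 83.686° = 0.97112, so δ = +76.196°.
cos h₀ = −tan(-47.3°) tan(+76.196°) = 4.4108 ≥ 1 ⇒ polar night, h₀ = 0 and Q̄ = 0.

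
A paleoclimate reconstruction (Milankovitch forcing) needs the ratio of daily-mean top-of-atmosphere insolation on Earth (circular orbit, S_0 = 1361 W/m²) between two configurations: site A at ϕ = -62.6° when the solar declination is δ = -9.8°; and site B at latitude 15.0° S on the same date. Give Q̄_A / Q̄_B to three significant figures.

Q̄_A / Q̄_B ≈ 0.701

— Configuration A (ϕ=-62.6°):
cos h₀ = −tan(-62.6°) tan(-9.800°) = -0.3332, h₀ = 1.9105 rad.
Bracket: h₀ sin ϕ sin δ + cos ϕ cos δ sin h₀ = 1.9105×-0.88782×-0.17021 + 0.46020×0.98541×0.94285 = 0.288707 + 0.427569 = 0.716276.
Q̄ = (S_0/π) × [bracket] = (1361/π) × 0.716276 = 310.30 W/m².
— Configuration B (ϕ=-15.0°):
cos h₀ = −tan(-15.0°) tan(-9.800°) = -0.0463, h₀ = 1.6171 rad.
Bracket: h₀ sin ϕ sin δ + cos ϕ cos δ sin h₀ = 1.6171×-0.25882×-0.17021 + 0.96593×0.98541×0.99893 = 0.071239 + 0.950819 = 1.022058.
Q̄ = (S_0/π) × [bracket] = (1361/π) × 1.022058 = 442.78 W/m².
Ratio Q̄_A / Q̄_B = 310.30 / 442.78 = 0.7008.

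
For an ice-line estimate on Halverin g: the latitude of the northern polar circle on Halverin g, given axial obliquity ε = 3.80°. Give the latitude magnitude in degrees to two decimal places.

86.20°

The polar circle is the lowest latitude that experiences at least one full rotation of continuous daylight at the northern-summer solstice; it lies at |ϕ| = 90° − ε = 90° − 3.80° = 86.20°.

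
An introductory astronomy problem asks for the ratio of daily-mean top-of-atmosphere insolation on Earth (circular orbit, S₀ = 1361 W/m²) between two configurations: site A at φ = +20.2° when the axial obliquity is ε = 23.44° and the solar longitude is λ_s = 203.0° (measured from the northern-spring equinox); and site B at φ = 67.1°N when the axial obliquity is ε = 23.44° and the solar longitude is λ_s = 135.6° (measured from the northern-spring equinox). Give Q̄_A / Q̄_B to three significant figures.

— Configuration A (φ=+20.2°):
Solar declination: sin δ = sin ε · sin λ_s = sin 23.44° × sin 203.0° = -0.15543, so δ = -8.942°.
cos H₀ = −tan(+20.2°) tan(-8.942°) = 0.0579, H₀ = 1.5129 rad.
Bracket: H₀ sin φ sin δ + cos φ cos δ sin H₀ = 1.5129×0.34530×-0.15543 + 0.93849×0.98785×0.99832 = -0.081197 + 0.925530 = 0.844333.
Q̄ = (S₀/π) × [bracket] = (1361/π) × 0.844333 = 365.78 W/m².
— Configuration B (φ=+67.1°):
Solar declination: sin δ = sin ε · sin λ_s = sin 23.44° × sin 135.6° = 0.27832, so δ = +16.160°.
cos H₀ = −tan(+67.1°) tan(+16.160°) = -0.6860, H₀ = 2.3267 rad.
Bracket: H₀ sin φ sin δ + cos φ cos δ sin H₀ = 2.3267×0.92119×0.27832 + 0.38912×0.96049×0.72763 = 0.596532 + 0.271949 = 0.868481.
Q̄ = (S₀/π) × [bracket] = (1361/π) × 0.868481 = 376.24 W/m².
Ratio Q̄_A / Q̄_B = 365.78 / 376.24 = 0.9722.

Q̄_A / Q̄_B ≈ 0.972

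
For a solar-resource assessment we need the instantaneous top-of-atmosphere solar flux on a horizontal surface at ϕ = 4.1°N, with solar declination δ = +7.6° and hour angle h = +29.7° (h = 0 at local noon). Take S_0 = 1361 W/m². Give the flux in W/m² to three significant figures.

1.18e+03 W/m²

cos θ_z = sin ϕ sin δ + cos ϕ cos δ cos h = 0.009456 + 0.858798 = 0.868254.
Flux = S_0 · cos θ_z = 1361 × 0.868254 = 1182 W/m².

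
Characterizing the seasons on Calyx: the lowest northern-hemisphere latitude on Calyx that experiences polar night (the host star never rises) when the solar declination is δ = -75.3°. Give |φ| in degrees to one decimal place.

|φ| = 14.7°

Polar night requires cos H₀ = −tan φ tan δ ≥ 1, i.e. tan φ tan δ ≤ −1.
The boundary is |tan φ| · |tan δ| = 1, so |φ| = 90° − |δ| = 90° − 75.3° = 14.7° in the northern hemisphere.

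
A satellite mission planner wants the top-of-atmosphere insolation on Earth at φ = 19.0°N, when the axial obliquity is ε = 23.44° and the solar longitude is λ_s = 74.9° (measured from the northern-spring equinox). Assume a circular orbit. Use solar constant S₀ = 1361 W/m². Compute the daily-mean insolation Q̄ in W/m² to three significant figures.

Q̄ ≈ 467 W/m²

Solar declination: sin δ = sin ε · sin λ_s = sin 23.44° × sin 74.9° = 0.38405, so δ = +22.585°.
cos H₀ = −tan(+19.0°) tan(+22.585°) = -0.1432, H₀ = 1.7145 rad.
Bracket: H₀ sin φ sin δ + cos φ cos δ sin H₀ = 1.7145×0.32557×0.38405 + 0.94552×0.92331×0.98969 = 0.214373 + 0.864007 = 1.078380.
Q̄ = (S₀/π) × [bracket] = (1361/π) × 1.078380 = 467.2 W/m².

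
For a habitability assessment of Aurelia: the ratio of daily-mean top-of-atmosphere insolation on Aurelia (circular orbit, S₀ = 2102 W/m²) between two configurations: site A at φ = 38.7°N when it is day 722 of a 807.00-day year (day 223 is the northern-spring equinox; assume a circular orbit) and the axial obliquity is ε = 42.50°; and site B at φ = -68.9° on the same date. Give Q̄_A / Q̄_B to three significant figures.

Q̄_A / Q̄_B ≈ 0.227

— Configuration A (φ=+38.7°):
Solar longitude: λ_s = 360° × (722 − 223)/807.00 = 222.602°.
sin δ = sin 42.50° × sin 222.602° = -0.45731, so δ = -27.214°.
cos H₀ = −tan(+38.7°) tan(-27.214°) = 0.4120, H₀ = 1.1462 rad.
Bracket: H₀ sin φ sin δ + cos φ cos δ sin H₀ = 1.1462×0.62524×-0.45731 + 0.78043×0.88931×0.91119 = -0.327731 + 0.632406 = 0.304675.
Q̄ = (S₀/π) × [bracket] = (2102/π) × 0.304675 = 203.85 W/m².
— Configuration B (φ=-68.9°):
cos H₀ = −tan(-68.9°) tan(-27.214°) = -1.3327 ≤ −1 ⇒ polar day, H₀ = π.
Bracket: H₀ sin φ sin δ + cos φ cos δ sin H₀ = 3.1416×-0.93295×-0.45731 + 0.36000×0.88931×0.00000 = 1.340355 + 0.000000 = 1.340355.
Q̄ = (S₀/π) × [bracket] = (2102/π) × 1.340355 = 896.81 W/m².
Ratio Q̄_A / Q̄_B = 203.85 / 896.81 = 0.2273.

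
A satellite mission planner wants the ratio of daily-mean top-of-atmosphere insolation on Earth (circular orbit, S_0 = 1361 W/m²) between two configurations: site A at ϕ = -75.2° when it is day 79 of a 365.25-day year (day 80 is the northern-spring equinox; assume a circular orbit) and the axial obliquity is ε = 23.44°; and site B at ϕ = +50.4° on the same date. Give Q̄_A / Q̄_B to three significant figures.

— Configuration A (ϕ=-75.2°):
Solar longitude: L_s = 360° × (79 − 80)/365.25 = -0.986°, i.e. -0.986° + 360° = 359.014°.
sin δ = sin 23.44° × sin 359.014° = -0.00684, so δ = -0.392°.
cos h₀ = −tan(-75.2°) tan(-0.392°) = -0.0259, h₀ = 1.5967 rad.
Bracket: h₀ sin ϕ sin δ + cos ϕ cos δ sin h₀ = 1.5967×-0.96682×-0.00684 + 0.25545×0.99998×0.99966 = 0.010559 + 0.255358 = 0.265917.
Q̄ = (S_0/π) × [bracket] = (1361/π) × 0.265917 = 115.20 W/m².
— Configuration B (ϕ=+50.4°):
cos h₀ = −tan(+50.4°) tan(-0.392°) = 0.0083, h₀ = 1.5625 rad.
Bracket: h₀ sin ϕ sin δ + cos ϕ cos δ sin h₀ = 1.5625×0.77051×-0.00684 + 0.63742×0.99998×0.99997 = -0.008235 + 0.637388 = 0.629153.
Q̄ = (S_0/π) × [bracket] = (1361/π) × 0.629153 = 272.56 W/m².
Ratio Q̄_A / Q̄_B = 115.20 / 272.56 = 0.4227.

Q̄_A / Q̄_B ≈ 0.423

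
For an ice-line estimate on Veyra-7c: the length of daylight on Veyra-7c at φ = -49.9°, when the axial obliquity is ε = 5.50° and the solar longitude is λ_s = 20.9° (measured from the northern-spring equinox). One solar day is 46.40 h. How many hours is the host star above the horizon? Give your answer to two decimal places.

22.60 h

Solar declination: sin δ = sin ε · sin λ_s = sin 5.50° × sin 20.9° = 0.03419, so δ = +1.959°.
cos H₀ = −tan φ · tan δ = −tan(-49.9°) × tan(+1.959°) = 0.0406, so H₀ = 1.5302 rad = 87.67°.
Daylight = 2H₀/(2π) × 46.40 h = (1.5302/π) × 46.40 = 22.60 h.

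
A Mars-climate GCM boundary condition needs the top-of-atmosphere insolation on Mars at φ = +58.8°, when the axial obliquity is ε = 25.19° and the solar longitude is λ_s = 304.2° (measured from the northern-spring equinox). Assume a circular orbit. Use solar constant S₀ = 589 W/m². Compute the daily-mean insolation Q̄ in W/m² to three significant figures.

Solar declination: sin δ = sin ε · sin λ_s = sin 25.19° × sin 304.2° = -0.35202, so δ = -20.611°.
cos H₀ = −tan(+58.8°) tan(-20.611°) = 0.6210, H₀ = 0.9008 rad.
Bracket: H₀ sin φ sin δ + cos φ cos δ sin H₀ = 0.9008×0.85536×-0.35202 + 0.51803×0.93599×0.78380 = -0.271234 + 0.380042 = 0.108808.
Q̄ = (S₀/π) × [bracket] = (589/π) × 0.108808 = 20.40 W/m².

Q̄ ≈ 20.4 W/m²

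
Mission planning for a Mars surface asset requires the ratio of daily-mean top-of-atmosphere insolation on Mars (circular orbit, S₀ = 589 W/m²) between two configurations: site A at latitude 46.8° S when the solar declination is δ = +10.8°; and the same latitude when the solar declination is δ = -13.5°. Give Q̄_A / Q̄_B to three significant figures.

— Configuration A (φ=-46.8°):
cos H₀ = −tan(-46.8°) tan(+10.800°) = 0.2031, H₀ = 1.3662 rad.
Bracket: H₀ sin φ sin δ + cos φ cos δ sin H₀ = 1.3662×-0.72897×0.18738 + 0.68455×0.98229×0.97915 = -0.186615 + 0.658407 = 0.471792.
Q̄ = (S₀/π) × [bracket] = (589/π) × 0.471792 = 88.454 W/m².
— Configuration B (φ=-46.8°):
cos H₀ = −tan(-46.8°) tan(-13.500°) = -0.2557, H₀ = 1.8293 rad.
Bracket: H₀ sin φ sin δ + cos φ cos δ sin H₀ = 1.8293×-0.72897×-0.23345 + 0.68455×0.97237×0.96677 = 0.311307 + 0.643517 = 0.954824.
Q̄ = (S₀/π) × [bracket] = (589/π) × 0.954824 = 179.01 W/m².
Ratio Q̄_A / Q̄_B = 88.454 / 179.01 = 0.4941.

Q̄_A / Q̄_B ≈ 0.494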